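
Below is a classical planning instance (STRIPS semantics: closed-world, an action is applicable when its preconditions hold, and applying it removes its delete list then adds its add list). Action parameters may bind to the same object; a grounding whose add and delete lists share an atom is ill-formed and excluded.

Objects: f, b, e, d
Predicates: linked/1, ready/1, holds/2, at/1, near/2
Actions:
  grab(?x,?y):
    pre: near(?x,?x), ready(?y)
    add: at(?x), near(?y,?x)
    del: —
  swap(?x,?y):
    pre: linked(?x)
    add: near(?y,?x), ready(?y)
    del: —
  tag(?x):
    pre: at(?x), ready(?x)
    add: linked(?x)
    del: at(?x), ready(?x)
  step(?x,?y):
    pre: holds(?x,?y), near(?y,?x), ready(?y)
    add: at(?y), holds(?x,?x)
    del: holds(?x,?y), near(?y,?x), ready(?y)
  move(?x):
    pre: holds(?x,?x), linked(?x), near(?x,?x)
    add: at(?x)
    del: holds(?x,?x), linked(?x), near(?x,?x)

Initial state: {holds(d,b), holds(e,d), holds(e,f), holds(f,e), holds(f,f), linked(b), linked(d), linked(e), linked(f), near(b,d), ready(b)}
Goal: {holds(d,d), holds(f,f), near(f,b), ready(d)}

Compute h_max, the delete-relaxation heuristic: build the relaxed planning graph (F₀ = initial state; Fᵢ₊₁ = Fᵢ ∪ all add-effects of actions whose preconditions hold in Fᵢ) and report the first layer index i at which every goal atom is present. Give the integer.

F0 = init (11 atoms)
F1 = F0 ∪ {at(b), holds(d,d), near(b,b), near(b,e), near(b,f), near(d,b), near(d,d), near(d,e), near(d,f), near(e,b), near(e,d), near(e,e), near(e,f), near(f,b), near(f,d), near(f,e), near(f,f), ready(d), ready(e), ready(f)}  (31 atoms)
goal ⊆ F1  ⇒  h_max = 1

1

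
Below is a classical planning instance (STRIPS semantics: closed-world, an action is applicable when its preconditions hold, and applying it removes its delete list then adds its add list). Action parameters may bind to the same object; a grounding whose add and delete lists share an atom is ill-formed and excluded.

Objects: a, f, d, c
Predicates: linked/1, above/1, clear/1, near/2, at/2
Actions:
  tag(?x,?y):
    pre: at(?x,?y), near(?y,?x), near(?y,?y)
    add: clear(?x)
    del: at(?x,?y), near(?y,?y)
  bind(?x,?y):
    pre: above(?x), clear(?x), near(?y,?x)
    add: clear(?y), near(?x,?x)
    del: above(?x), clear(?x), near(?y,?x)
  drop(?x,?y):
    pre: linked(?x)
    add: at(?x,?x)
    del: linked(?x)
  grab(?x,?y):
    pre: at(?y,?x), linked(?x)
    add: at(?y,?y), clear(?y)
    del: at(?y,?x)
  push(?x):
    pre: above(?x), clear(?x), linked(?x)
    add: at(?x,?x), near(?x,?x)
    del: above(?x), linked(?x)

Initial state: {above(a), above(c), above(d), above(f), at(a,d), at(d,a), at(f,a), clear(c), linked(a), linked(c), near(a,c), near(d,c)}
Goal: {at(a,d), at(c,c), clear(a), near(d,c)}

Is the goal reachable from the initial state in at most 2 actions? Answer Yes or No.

Yes

1. bind(c,a)  →  {above(a), above(d), above(f), at(a,d), at(d,a), at(f,a), clear(a), linked(a), linked(c), near(c,c), near(d,c)}
2. drop(c,a)  →  {above(a), above(d), above(f), at(a,d), at(c,c), at(d,a), at(f,a), clear(a), linked(a), near(c,c), near(d,c)}
optimal plan length = 2; 2 ≤ 2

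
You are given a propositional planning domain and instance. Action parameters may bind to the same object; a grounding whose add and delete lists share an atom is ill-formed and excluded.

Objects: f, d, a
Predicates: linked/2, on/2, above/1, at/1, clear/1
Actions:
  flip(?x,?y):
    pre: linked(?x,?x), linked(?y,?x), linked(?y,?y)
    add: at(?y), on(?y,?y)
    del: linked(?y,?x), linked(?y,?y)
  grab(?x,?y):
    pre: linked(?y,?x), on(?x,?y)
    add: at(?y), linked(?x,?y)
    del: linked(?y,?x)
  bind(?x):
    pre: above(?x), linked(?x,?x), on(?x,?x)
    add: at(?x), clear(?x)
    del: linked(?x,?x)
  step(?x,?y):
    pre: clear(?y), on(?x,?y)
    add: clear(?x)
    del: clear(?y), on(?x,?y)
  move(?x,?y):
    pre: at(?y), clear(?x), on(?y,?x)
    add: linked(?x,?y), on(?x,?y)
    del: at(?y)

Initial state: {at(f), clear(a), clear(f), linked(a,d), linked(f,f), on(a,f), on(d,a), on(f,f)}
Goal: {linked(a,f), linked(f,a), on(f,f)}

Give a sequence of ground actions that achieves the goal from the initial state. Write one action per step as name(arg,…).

grab(d,a); move(f,a); move(a,f)

1. grab(d,a)  →  {at(a), at(f), clear(a), clear(f), linked(d,a), linked(f,f), on(a,f), on(d,a), on(f,f)}
2. move(f,a)  →  {at(f), clear(a), clear(f), linked(d,a), linked(f,a), linked(f,f), on(a,f), on(d,a), on(f,a), on(f,f)}
3. move(a,f)  →  {clear(a), clear(f), linked(a,f), linked(d,a), linked(f,a), linked(f,f), on(a,f), on(d,a), on(f,a), on(f,f)}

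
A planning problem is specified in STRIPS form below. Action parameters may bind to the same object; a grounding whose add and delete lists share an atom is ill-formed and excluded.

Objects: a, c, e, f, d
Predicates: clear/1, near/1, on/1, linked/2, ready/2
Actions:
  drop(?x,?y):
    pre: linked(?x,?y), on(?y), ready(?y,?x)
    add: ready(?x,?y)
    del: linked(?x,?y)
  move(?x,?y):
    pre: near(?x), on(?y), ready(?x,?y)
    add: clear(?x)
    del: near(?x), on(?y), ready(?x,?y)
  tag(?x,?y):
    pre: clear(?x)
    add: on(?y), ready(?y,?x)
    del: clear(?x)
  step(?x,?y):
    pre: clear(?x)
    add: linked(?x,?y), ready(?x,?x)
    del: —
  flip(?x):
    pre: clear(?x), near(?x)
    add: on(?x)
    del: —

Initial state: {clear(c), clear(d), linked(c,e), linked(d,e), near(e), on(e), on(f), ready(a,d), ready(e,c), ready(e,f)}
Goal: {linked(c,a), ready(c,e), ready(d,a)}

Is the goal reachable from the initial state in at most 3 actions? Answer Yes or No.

1. drop(c,e)  →  {clear(c), clear(d), linked(d,e), near(e), on(e), on(f), ready(a,d), ready(c,e), ready(e,c), ready(e,f)}
2. step(c,a)  →  {clear(c), clear(d), linked(c,a), linked(d,e), near(e), on(e), on(f), ready(a,d), ready(c,c), ready(c,e), ready(e,c), ready(e,f)}
3. tag(c,a)  →  {clear(d), linked(c,a), linked(d,e), near(e), on(a), on(e), on(f), ready(a,c), ready(a,d), ready(c,c), ready(c,e), ready(e,c), ready(e,f)}
4. step(d,a)  →  {clear(d), linked(c,a), linked(d,a), linked(d,e), near(e), on(a), on(e), on(f), ready(a,c), ready(a,d), ready(c,c), ready(c,e), ready(d,d), ready(e,c), ready(e,f)}
5. drop(d,a)  →  {clear(d), linked(c,a), linked(d,e), near(e), on(a), on(e), on(f), ready(a,c), ready(a,d), ready(c,c), ready(c,e), ready(d,a), ready(d,d), ready(e,c), ready(e,f)}
optimal plan length = 5; 5 > 3

No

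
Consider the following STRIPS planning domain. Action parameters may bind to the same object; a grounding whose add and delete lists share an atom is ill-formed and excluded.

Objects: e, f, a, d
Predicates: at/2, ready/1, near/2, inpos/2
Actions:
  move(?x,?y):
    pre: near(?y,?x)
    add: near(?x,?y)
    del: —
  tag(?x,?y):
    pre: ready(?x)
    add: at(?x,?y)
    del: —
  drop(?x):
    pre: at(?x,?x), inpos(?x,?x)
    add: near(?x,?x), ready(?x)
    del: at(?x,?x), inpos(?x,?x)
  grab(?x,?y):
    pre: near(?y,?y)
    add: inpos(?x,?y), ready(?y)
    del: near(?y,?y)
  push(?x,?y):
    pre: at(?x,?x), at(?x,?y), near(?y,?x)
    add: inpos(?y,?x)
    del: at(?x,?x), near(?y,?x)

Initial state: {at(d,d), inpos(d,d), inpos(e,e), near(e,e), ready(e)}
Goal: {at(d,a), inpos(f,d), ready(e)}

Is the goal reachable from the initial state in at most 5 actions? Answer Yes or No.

Yes

1. drop(d)  →  {inpos(e,e), near(d,d), near(e,e), ready(d), ready(e)}
2. tag(d,a)  →  {at(d,a), inpos(e,e), near(d,d), near(e,e), ready(d), ready(e)}
3. grab(f,d)  →  {at(d,a), inpos(e,e), inpos(f,d), near(e,e), ready(d), ready(e)}
optimal plan length = 3; 3 ≤ 5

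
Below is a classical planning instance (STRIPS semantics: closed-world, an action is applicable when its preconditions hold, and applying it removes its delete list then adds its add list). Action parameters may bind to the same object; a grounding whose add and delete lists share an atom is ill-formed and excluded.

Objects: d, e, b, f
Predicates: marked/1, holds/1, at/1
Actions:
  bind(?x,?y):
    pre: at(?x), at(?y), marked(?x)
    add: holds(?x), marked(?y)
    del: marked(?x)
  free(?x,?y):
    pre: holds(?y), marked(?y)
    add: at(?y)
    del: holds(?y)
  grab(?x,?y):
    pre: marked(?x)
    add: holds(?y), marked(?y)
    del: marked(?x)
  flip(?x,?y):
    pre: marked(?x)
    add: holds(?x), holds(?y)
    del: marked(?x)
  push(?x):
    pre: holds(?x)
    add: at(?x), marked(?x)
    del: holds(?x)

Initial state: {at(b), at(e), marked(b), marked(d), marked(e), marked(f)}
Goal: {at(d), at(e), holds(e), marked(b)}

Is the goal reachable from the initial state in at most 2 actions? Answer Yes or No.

1. flip(d,e)  →  {at(b), at(e), holds(d), holds(e), marked(b), marked(e), marked(f)}
2. push(d)  →  {at(b), at(d), at(e), holds(e), marked(b), marked(d), marked(e), marked(f)}
optimal plan length = 2; 2 ≤ 2

Yes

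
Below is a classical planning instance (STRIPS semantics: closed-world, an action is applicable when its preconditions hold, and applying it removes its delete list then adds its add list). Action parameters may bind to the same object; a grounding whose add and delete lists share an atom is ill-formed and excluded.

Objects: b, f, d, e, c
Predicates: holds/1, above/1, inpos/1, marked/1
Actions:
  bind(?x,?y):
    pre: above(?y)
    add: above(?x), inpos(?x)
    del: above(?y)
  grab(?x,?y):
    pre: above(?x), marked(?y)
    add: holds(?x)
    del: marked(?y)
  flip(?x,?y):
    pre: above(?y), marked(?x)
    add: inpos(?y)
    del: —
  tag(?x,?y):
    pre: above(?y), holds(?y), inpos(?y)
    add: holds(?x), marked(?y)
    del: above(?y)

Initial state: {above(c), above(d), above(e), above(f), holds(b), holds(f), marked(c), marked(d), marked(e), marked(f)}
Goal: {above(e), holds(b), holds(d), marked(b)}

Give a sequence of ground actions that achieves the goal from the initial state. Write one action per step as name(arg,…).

bind(b,f); tag(d,b)

1. bind(b,f)  →  {above(b), above(c), above(d), above(e), holds(b), holds(f), inpos(b), marked(c), marked(d), marked(e), marked(f)}
2. tag(d,b)  →  {above(c), above(d), above(e), holds(b), holds(d), holds(f), inpos(b), marked(b), marked(c), marked(d), marked(e), marked(f)}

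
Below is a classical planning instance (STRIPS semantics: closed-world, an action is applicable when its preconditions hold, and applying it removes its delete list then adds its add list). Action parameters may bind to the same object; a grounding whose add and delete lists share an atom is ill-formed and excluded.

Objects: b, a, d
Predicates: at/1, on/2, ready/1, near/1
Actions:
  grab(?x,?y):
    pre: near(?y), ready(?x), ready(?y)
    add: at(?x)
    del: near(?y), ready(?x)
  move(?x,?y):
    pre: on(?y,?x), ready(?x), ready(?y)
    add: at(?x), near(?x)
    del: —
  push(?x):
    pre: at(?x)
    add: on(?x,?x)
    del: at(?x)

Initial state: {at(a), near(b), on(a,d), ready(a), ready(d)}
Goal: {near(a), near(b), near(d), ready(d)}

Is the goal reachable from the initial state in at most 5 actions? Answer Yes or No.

Yes

1. move(d,a)  →  {at(a), at(d), near(b), near(d), on(a,d), ready(a), ready(d)}
2. push(a)  →  {at(d), near(b), near(d), on(a,a), on(a,d), ready(a), ready(d)}
3. move(a,a)  →  {at(a), at(d), near(a), near(b), near(d), on(a,a), on(a,d), ready(a), ready(d)}
optimal plan length = 3; 3 ≤ 5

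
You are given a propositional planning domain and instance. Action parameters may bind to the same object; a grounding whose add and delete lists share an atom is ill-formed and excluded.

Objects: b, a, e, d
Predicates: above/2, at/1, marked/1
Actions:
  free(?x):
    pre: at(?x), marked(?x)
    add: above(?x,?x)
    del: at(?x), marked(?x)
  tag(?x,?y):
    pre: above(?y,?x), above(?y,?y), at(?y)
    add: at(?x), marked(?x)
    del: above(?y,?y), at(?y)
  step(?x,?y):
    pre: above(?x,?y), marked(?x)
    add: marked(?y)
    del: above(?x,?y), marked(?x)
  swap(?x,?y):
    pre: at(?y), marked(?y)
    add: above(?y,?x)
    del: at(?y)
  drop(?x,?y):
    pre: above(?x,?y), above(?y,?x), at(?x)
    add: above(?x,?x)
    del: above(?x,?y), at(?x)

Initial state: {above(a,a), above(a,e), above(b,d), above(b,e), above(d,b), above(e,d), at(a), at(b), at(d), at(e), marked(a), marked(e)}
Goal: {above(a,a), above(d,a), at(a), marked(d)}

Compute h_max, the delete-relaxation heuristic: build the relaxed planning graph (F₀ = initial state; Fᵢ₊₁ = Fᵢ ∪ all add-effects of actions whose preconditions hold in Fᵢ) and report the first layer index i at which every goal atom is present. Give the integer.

2

F0 = init (12 atoms)
F1 = F0 ∪ {above(a,b), above(a,d), above(b,b), above(d,d), above(e,a), above(e,b), above(e,e), marked(d)}  (20 atoms)
F2 = F1 ∪ {above(d,a), above(d,e), marked(b)}  (23 atoms)
goal ⊆ F2  ⇒  h_max = 2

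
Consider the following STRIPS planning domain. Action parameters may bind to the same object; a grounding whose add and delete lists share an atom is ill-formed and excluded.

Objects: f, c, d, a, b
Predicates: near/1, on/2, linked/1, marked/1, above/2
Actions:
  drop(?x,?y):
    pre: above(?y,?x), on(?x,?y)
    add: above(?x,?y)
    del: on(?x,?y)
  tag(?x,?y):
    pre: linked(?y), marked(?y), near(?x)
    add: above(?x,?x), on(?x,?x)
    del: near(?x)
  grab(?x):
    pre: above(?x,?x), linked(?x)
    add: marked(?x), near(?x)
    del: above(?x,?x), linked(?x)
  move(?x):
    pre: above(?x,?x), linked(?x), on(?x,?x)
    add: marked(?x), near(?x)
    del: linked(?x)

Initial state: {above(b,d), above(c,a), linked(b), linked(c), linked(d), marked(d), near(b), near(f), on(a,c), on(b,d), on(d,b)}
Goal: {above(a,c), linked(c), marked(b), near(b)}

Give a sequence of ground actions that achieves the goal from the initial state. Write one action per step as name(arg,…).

drop(a,c); tag(b,d); grab(b)

1. drop(a,c)  →  {above(a,c), above(b,d), above(c,a), linked(b), linked(c), linked(d), marked(d), near(b), near(f), on(b,d), on(d,b)}
2. tag(b,d)  →  {above(a,c), above(b,b), above(b,d), above(c,a), linked(b), linked(c), linked(d), marked(d), near(f), on(b,b), on(b,d), on(d,b)}
3. grab(b)  →  {above(a,c), above(b,d), above(c,a), linked(c), linked(d), marked(b), marked(d), near(b), near(f), on(b,b), on(b,d), on(d,b)}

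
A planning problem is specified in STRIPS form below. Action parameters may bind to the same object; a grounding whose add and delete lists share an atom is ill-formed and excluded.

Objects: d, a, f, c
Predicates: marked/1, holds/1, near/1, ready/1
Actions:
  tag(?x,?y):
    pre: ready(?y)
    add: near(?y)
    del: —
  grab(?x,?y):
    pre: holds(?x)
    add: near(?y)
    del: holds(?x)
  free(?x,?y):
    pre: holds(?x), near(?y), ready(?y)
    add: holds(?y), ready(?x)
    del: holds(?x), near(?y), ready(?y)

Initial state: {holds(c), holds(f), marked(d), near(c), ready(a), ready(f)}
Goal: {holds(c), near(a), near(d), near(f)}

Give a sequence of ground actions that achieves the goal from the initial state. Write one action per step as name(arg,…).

1. tag(d,a)  →  {holds(c), holds(f), marked(d), near(a), near(c), ready(a), ready(f)}
2. tag(d,f)  →  {holds(c), holds(f), marked(d), near(a), near(c), near(f), ready(a), ready(f)}
3. grab(f,d)  →  {holds(c), marked(d), near(a), near(c), near(d), near(f), ready(a), ready(f)}

tag(d,a); tag(d,f); grab(f,d)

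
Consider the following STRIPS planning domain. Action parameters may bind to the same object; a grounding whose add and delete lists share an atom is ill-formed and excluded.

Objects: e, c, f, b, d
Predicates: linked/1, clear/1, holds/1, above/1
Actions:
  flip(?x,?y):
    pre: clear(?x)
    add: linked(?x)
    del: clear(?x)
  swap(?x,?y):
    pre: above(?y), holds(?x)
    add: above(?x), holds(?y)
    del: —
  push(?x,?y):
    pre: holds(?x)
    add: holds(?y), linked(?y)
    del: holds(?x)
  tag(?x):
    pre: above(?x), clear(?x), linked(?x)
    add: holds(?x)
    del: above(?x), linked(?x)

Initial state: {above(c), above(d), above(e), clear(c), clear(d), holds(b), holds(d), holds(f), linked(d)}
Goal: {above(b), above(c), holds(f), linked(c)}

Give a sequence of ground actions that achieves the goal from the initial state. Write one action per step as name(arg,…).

flip(c,e); swap(b,e)

1. flip(c,e)  →  {above(c), above(d), above(e), clear(d), holds(b), holds(d), holds(f), linked(c), linked(d)}
2. swap(b,e)  →  {above(b), above(c), above(d), above(e), clear(d), holds(b), holds(d), holds(e), holds(f), linked(c), linked(d)}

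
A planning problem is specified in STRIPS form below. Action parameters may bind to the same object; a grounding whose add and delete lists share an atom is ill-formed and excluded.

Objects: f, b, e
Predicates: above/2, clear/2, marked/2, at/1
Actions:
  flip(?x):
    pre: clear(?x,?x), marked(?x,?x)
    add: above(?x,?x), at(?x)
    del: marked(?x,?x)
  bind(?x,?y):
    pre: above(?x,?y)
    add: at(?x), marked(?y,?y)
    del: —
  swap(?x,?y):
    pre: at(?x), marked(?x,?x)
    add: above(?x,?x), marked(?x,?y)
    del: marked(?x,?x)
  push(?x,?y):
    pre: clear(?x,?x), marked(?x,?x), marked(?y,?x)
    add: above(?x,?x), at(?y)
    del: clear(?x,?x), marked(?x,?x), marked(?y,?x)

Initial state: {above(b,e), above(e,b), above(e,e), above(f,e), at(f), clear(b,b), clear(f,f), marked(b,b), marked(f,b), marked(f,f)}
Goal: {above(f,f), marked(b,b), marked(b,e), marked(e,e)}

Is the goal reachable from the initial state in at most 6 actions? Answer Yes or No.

Yes

1. flip(f)  →  {above(b,e), above(e,b), above(e,e), above(f,e), above(f,f), at(f), clear(b,b), clear(f,f), marked(b,b), marked(f,b)}
2. bind(b,e)  →  {above(b,e), above(e,b), above(e,e), above(f,e), above(f,f), at(b), at(f), clear(b,b), clear(f,f), marked(b,b), marked(e,e), marked(f,b)}
3. swap(b,e)  →  {above(b,b), above(b,e), above(e,b), above(e,e), above(f,e), above(f,f), at(b), at(f), clear(b,b), clear(f,f), marked(b,e), marked(e,e), marked(f,b)}
4. bind(b,b)  →  {above(b,b), above(b,e), above(e,b), above(e,e), above(f,e), above(f,f), at(b), at(f), clear(b,b), clear(f,f), marked(b,b), marked(b,e), marked(e,e), marked(f,b)}
optimal plan length = 4; 4 ≤ 6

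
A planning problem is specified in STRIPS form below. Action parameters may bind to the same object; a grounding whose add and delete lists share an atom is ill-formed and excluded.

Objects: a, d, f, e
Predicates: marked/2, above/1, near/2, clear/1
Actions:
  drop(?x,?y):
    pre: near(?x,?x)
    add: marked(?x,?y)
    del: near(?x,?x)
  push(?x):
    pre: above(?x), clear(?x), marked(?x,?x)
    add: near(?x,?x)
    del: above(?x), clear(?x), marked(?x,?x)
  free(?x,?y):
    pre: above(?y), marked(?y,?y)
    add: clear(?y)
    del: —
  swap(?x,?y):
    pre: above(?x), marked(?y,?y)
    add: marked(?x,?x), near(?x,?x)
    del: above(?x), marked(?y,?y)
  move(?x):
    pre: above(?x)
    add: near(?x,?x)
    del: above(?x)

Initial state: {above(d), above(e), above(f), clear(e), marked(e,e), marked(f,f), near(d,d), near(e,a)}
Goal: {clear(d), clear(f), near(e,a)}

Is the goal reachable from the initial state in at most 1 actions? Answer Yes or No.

1. drop(d,d)  →  {above(d), above(e), above(f), clear(e), marked(d,d), marked(e,e), marked(f,f), near(e,a)}
2. free(a,d)  →  {above(d), above(e), above(f), clear(d), clear(e), marked(d,d), marked(e,e), marked(f,f), near(e,a)}
3. free(a,f)  →  {above(d), above(e), above(f), clear(d), clear(e), clear(f), marked(d,d), marked(e,e), marked(f,f), near(e,a)}
optimal plan length = 3; 3 > 1

No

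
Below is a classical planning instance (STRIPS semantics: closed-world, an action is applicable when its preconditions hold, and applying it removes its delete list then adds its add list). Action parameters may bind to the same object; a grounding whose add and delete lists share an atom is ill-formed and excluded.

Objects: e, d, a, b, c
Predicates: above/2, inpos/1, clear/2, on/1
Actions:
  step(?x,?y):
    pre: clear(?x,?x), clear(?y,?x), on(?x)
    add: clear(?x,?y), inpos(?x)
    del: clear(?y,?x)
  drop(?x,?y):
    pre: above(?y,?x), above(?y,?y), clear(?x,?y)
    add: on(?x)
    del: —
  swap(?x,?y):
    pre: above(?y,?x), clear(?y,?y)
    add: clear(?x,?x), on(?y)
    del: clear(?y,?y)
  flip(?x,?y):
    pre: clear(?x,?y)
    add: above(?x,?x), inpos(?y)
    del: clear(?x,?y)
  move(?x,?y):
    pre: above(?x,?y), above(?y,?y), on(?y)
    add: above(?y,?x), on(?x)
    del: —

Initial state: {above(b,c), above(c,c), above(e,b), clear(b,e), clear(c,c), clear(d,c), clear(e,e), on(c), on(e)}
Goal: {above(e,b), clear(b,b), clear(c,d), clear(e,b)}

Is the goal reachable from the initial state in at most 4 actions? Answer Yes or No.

Yes

1. step(e,b)  →  {above(b,c), above(c,c), above(e,b), clear(c,c), clear(d,c), clear(e,b), clear(e,e), inpos(e), on(c), on(e)}
2. step(c,d)  →  {above(b,c), above(c,c), above(e,b), clear(c,c), clear(c,d), clear(e,b), clear(e,e), inpos(c), inpos(e), on(c), on(e)}
3. swap(b,e)  →  {above(b,c), above(c,c), above(e,b), clear(b,b), clear(c,c), clear(c,d), clear(e,b), inpos(c), inpos(e), on(c), on(e)}
optimal plan length = 3; 3 ≤ 4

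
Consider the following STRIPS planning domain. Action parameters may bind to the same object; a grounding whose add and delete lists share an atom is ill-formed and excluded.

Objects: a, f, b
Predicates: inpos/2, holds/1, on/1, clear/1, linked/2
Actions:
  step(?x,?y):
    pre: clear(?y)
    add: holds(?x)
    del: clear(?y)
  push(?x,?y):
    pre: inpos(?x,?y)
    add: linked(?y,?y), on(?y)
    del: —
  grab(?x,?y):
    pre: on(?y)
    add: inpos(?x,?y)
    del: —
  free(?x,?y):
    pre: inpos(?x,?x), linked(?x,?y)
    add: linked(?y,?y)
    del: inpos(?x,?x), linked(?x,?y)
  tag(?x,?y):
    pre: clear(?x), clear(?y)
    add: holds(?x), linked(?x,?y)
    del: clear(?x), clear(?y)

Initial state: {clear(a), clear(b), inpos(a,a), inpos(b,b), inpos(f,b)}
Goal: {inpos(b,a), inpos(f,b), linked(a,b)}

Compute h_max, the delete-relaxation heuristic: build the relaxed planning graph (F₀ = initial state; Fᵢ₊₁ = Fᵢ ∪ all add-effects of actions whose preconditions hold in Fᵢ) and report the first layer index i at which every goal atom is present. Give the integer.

F0 = init (5 atoms)
F1 = F0 ∪ {holds(a), holds(b), holds(f), linked(a,a), linked(a,b), linked(b,a), linked(b,b), on(a), on(b)}  (14 atoms)
F2 = F1 ∪ {inpos(a,b), inpos(b,a), inpos(f,a)}  (17 atoms)
goal ⊆ F2  ⇒  h_max = 2

2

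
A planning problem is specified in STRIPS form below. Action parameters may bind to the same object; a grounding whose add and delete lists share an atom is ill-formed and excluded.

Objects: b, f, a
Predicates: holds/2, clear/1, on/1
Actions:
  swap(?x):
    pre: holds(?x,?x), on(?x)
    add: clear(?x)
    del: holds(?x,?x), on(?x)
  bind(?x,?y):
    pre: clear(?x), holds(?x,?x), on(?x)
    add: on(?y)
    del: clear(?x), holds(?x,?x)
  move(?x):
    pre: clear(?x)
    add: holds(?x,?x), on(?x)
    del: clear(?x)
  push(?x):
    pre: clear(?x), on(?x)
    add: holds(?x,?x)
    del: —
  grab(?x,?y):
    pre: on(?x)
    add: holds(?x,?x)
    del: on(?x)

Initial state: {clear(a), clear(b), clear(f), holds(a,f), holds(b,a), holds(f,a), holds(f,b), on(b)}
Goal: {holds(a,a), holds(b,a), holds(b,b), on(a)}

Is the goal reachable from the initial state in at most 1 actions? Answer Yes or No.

No

1. move(b)  →  {clear(a), clear(f), holds(a,f), holds(b,a), holds(b,b), holds(f,a), holds(f,b), on(b)}
2. move(a)  →  {clear(f), holds(a,a), holds(a,f), holds(b,a), holds(b,b), holds(f,a), holds(f,b), on(a), on(b)}
optimal plan length = 2; 2 > 1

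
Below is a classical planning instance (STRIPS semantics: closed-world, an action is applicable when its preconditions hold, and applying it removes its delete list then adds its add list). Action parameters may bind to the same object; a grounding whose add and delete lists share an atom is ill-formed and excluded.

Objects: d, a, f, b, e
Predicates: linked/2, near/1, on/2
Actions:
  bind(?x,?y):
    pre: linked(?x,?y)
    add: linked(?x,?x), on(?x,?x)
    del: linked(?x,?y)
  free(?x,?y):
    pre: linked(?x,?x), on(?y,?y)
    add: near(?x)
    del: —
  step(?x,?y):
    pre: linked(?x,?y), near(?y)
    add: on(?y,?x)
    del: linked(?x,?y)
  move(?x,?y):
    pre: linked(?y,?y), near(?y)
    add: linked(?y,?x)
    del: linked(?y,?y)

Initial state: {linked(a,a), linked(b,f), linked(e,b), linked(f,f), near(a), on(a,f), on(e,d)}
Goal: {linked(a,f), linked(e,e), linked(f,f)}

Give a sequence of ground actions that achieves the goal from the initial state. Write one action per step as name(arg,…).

bind(e,b); move(f,a)

1. bind(e,b)  →  {linked(a,a), linked(b,f), linked(e,e), linked(f,f), near(a), on(a,f), on(e,d), on(e,e)}
2. move(f,a)  →  {linked(a,f), linked(b,f), linked(e,e), linked(f,f), near(a), on(a,f), on(e,d), on(e,e)}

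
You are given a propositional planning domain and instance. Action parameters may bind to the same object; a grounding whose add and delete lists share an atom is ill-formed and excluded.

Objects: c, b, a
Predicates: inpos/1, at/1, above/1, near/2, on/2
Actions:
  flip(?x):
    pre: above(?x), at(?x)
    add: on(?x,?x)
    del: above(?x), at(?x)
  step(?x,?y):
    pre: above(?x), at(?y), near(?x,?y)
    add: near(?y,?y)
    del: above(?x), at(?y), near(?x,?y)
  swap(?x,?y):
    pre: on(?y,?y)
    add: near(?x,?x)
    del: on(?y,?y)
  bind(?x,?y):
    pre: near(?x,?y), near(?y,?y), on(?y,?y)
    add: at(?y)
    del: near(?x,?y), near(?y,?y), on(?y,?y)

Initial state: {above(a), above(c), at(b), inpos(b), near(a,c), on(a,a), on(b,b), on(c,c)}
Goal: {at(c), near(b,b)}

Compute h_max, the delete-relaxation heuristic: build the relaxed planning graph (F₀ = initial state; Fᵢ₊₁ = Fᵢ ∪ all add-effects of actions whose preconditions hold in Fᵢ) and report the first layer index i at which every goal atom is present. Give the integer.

F0 = init (8 atoms)
F1 = F0 ∪ {near(a,a), near(b,b), near(c,c)}  (11 atoms)
F2 = F1 ∪ {at(a), at(c)}  (13 atoms)
goal ⊆ F2  ⇒  h_max = 2

2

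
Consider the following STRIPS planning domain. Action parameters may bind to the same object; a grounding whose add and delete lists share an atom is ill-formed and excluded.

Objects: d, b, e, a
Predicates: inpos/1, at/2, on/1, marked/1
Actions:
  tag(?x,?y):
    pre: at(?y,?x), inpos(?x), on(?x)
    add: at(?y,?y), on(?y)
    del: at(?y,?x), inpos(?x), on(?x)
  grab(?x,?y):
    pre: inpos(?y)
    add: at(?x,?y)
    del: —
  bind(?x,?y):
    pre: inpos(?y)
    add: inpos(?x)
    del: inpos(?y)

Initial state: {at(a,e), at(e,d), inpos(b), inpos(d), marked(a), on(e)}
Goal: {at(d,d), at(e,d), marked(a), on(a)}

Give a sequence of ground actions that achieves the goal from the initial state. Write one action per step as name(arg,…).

grab(d,d); bind(e,d); tag(e,a)

1. grab(d,d)  →  {at(a,e), at(d,d), at(e,d), inpos(b), inpos(d), marked(a), on(e)}
2. bind(e,d)  →  {at(a,e), at(d,d), at(e,d), inpos(b), inpos(e), marked(a), on(e)}
3. tag(e,a)  →  {at(a,a), at(d,d), at(e,d), inpos(b), marked(a), on(a)}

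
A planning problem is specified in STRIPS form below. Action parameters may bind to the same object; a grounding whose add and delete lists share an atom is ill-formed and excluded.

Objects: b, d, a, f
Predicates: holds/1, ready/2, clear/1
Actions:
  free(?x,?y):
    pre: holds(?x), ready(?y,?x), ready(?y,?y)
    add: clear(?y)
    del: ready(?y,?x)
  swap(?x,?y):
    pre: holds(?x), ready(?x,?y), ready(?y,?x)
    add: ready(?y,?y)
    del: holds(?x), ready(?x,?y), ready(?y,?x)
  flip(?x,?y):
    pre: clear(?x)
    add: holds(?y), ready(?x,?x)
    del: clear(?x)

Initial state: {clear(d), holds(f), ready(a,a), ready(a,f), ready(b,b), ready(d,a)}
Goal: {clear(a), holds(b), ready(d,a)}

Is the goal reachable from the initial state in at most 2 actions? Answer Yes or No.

Yes

1. free(f,a)  →  {clear(a), clear(d), holds(f), ready(a,a), ready(b,b), ready(d,a)}
2. flip(d,b)  →  {clear(a), holds(b), holds(f), ready(a,a), ready(b,b), ready(d,a), ready(d,d)}
optimal plan length = 2; 2 ≤ 2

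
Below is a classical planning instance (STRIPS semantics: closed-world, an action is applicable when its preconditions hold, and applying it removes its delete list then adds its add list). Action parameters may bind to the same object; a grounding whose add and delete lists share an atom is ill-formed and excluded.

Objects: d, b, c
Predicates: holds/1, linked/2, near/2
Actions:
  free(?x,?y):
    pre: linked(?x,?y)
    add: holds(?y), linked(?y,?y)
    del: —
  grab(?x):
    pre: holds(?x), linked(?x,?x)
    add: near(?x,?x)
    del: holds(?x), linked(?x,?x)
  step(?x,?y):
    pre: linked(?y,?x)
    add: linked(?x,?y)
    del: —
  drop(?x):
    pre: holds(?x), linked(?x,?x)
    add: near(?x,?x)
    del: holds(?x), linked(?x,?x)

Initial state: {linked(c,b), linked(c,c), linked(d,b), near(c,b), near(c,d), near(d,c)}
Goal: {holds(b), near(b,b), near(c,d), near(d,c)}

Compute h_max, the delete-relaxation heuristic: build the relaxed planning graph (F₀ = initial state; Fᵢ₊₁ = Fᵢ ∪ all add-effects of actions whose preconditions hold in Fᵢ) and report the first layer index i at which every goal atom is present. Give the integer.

2

F0 = init (6 atoms)
F1 = F0 ∪ {holds(b), holds(c), linked(b,b), linked(b,c), linked(b,d)}  (11 atoms)
F2 = F1 ∪ {holds(d), linked(d,d), near(b,b), near(c,c)}  (15 atoms)
goal ⊆ F2  ⇒  h_max = 2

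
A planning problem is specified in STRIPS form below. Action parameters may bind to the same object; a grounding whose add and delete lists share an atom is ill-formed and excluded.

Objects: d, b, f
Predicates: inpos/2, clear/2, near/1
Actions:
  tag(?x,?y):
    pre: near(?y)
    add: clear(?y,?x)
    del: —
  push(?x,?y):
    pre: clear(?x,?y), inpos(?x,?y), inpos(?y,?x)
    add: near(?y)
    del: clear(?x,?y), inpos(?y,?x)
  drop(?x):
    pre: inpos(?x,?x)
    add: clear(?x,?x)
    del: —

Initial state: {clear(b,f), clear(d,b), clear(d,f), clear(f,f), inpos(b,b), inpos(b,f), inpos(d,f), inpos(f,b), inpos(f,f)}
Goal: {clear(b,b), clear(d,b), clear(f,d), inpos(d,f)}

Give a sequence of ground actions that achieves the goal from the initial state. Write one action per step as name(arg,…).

1. push(b,f)  →  {clear(d,b), clear(d,f), clear(f,f), inpos(b,b), inpos(b,f), inpos(d,f), inpos(f,f), near(f)}
2. tag(d,f)  →  {clear(d,b), clear(d,f), clear(f,d), clear(f,f), inpos(b,b), inpos(b,f), inpos(d,f), inpos(f,f), near(f)}
3. drop(b)  →  {clear(b,b), clear(d,b), clear(d,f), clear(f,d), clear(f,f), inpos(b,b), inpos(b,f), inpos(d,f), inpos(f,f), near(f)}

push(b,f); tag(d,f); drop(b)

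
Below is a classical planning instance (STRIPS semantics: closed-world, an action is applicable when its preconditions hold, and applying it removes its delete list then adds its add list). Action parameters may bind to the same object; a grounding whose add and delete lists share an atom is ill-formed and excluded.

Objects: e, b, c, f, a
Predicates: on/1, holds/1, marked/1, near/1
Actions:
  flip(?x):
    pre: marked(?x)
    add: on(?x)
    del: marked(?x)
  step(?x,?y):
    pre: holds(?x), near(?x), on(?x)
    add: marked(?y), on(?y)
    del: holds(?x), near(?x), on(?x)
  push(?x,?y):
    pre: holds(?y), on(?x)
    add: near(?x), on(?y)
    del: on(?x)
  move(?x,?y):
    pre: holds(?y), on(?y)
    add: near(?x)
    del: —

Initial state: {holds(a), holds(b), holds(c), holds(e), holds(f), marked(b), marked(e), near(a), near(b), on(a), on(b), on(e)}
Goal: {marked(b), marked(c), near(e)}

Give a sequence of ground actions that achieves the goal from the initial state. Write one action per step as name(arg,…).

1. step(b,c)  →  {holds(a), holds(c), holds(e), holds(f), marked(b), marked(c), marked(e), near(a), on(a), on(c), on(e)}
2. push(e,c)  →  {holds(a), holds(c), holds(e), holds(f), marked(b), marked(c), marked(e), near(a), near(e), on(a), on(c)}

step(b,c); push(e,c)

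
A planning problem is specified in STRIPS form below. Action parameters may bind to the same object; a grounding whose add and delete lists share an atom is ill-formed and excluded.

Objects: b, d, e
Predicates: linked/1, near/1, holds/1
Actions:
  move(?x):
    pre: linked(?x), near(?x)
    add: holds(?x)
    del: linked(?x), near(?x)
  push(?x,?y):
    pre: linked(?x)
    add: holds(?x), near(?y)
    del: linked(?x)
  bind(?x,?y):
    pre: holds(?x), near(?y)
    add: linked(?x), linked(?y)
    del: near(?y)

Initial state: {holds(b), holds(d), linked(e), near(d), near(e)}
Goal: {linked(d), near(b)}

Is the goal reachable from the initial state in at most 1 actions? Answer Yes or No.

1. push(e,b)  →  {holds(b), holds(d), holds(e), near(b), near(d), near(e)}
2. bind(b,d)  →  {holds(b), holds(d), holds(e), linked(b), linked(d), near(b), near(e)}
optimal plan length = 2; 2 > 1

No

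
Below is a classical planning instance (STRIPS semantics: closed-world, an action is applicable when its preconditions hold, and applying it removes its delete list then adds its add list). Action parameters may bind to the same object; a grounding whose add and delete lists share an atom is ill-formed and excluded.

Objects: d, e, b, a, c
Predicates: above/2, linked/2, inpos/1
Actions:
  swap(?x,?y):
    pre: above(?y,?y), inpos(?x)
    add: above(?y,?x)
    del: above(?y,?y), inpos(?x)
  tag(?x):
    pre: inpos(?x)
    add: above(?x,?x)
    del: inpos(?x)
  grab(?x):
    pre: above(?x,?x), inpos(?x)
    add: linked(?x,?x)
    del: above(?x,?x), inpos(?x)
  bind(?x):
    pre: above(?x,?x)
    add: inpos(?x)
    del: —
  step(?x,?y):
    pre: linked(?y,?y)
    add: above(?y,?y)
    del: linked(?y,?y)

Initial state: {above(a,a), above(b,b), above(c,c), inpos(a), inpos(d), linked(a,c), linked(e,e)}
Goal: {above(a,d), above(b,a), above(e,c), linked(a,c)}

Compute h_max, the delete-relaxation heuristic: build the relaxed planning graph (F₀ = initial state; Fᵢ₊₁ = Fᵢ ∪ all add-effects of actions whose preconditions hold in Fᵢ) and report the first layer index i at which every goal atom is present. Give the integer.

2

F0 = init (7 atoms)
F1 = F0 ∪ {above(a,d), above(b,a), above(b,d), above(c,a), above(c,d), above(d,d), above(e,e), inpos(b), inpos(c), linked(a,a)}  (17 atoms)
F2 = F1 ∪ {above(a,b), above(a,c), above(b,c), above(c,b), above(d,a), above(d,b), above(d,c), above(e,a), above(e,b), above(e,c), above(e,d), inpos(e), linked(b,b), linked(c,c), linked(d,d)}  (32 atoms)
goal ⊆ F2  ⇒  h_max = 2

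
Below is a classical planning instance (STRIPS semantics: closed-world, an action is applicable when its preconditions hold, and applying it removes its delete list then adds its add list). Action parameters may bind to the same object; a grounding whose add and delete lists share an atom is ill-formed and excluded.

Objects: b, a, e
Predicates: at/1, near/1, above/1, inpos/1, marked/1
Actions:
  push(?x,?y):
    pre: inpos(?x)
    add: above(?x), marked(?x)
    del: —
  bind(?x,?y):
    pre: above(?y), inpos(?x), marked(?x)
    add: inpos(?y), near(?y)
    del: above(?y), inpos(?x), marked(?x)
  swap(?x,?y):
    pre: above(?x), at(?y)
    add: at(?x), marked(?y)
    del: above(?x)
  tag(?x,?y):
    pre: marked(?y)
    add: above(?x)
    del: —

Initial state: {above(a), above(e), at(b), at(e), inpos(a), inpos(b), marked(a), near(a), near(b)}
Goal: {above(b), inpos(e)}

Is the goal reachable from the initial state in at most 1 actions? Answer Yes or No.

No

1. push(b,b)  →  {above(a), above(b), above(e), at(b), at(e), inpos(a), inpos(b), marked(a), marked(b), near(a), near(b)}
2. bind(b,e)  →  {above(a), above(b), at(b), at(e), inpos(a), inpos(e), marked(a), near(a), near(b), near(e)}
optimal plan length = 2; 2 > 1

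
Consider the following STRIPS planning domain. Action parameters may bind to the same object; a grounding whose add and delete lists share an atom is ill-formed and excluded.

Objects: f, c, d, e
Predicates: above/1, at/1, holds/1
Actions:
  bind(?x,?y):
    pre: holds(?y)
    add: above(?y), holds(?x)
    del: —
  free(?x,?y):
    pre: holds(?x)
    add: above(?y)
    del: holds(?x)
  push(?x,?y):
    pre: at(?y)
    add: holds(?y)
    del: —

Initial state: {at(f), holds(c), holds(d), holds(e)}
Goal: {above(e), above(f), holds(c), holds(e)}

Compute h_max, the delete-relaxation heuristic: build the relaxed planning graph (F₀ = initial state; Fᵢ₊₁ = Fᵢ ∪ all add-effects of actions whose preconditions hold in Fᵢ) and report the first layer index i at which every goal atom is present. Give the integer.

1

F0 = init (4 atoms)
F1 = F0 ∪ {above(c), above(d), above(e), above(f), holds(f)}  (9 atoms)
goal ⊆ F1  ⇒  h_max = 1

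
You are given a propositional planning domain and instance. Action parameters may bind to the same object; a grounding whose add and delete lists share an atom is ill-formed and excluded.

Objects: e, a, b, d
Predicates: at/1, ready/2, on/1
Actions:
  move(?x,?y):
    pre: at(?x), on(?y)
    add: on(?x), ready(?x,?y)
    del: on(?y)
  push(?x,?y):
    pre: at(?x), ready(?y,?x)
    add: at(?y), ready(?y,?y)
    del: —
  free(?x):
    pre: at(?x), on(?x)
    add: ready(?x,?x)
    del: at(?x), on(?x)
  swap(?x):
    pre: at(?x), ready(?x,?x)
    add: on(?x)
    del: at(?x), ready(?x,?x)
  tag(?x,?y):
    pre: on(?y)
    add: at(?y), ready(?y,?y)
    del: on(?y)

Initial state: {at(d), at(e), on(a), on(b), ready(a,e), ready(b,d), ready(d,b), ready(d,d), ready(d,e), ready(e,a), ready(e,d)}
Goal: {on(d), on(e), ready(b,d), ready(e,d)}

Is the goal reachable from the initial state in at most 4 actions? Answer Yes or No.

1. move(e,a)  →  {at(d), at(e), on(b), on(e), ready(a,e), ready(b,d), ready(d,b), ready(d,d), ready(d,e), ready(e,a), ready(e,d)}
2. move(d,b)  →  {at(d), at(e), on(d), on(e), ready(a,e), ready(b,d), ready(d,b), ready(d,d), ready(d,e), ready(e,a), ready(e,d)}
optimal plan length = 2; 2 ≤ 4

Yes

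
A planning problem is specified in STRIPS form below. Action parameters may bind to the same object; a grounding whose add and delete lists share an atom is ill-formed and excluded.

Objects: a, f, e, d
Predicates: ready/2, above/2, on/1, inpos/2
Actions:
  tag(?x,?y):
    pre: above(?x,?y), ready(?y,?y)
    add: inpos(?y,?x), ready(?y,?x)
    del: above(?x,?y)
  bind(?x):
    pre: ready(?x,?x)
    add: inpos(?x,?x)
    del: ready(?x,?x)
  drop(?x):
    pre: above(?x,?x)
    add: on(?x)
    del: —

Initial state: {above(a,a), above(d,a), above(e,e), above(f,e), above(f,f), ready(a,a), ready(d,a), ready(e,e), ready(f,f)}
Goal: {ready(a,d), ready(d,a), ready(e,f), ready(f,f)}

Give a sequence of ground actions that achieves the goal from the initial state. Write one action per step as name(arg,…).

1. tag(f,e)  →  {above(a,a), above(d,a), above(e,e), above(f,f), inpos(e,f), ready(a,a), ready(d,a), ready(e,e), ready(e,f), ready(f,f)}
2. tag(d,a)  →  {above(a,a), above(e,e), above(f,f), inpos(a,d), inpos(e,f), ready(a,a), ready(a,d), ready(d,a), ready(e,e), ready(e,f), ready(f,f)}

tag(f,e); tag(d,a)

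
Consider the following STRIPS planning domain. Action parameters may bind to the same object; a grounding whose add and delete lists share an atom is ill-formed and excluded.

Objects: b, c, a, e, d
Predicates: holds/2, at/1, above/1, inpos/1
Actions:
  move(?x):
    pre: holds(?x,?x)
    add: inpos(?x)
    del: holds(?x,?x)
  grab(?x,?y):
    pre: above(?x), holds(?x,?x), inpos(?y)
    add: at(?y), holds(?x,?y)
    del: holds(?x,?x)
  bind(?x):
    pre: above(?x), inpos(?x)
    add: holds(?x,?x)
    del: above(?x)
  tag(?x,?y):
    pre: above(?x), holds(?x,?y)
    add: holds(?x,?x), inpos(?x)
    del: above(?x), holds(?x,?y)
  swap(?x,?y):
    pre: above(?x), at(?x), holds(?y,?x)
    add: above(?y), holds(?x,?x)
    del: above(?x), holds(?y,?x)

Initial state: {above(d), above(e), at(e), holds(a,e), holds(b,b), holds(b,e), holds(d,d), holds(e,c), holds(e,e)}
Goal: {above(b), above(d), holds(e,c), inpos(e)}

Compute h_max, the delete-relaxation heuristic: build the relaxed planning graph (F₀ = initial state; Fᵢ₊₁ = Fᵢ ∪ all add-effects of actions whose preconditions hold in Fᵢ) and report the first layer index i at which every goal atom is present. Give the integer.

1

F0 = init (9 atoms)
F1 = F0 ∪ {above(a), above(b), inpos(b), inpos(d), inpos(e)}  (14 atoms)
goal ⊆ F1  ⇒  h_max = 1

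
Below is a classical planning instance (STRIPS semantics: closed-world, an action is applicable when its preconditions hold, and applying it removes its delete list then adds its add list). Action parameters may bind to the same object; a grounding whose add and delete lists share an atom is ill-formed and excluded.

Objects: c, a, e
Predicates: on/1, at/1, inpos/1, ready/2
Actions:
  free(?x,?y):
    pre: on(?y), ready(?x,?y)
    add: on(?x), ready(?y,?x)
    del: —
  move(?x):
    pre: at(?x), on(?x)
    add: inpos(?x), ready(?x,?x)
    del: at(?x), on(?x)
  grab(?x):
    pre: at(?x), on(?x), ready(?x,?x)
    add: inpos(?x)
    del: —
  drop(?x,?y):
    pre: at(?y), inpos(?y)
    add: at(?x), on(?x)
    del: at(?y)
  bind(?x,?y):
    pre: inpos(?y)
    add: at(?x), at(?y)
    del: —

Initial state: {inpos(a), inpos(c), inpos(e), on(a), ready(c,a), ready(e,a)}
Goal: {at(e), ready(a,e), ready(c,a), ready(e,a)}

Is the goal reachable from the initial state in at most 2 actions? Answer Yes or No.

Yes

1. free(e,a)  →  {inpos(a), inpos(c), inpos(e), on(a), on(e), ready(a,e), ready(c,a), ready(e,a)}
2. bind(c,e)  →  {at(c), at(e), inpos(a), inpos(c), inpos(e), on(a), on(e), ready(a,e), ready(c,a), ready(e,a)}
optimal plan length = 2; 2 ≤ 2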